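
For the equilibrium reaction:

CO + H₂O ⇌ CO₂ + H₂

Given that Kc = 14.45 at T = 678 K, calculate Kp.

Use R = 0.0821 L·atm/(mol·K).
K_p = 14.4500

Δn = (moles gaseous products) − (moles gaseous reactants) = 0
T = 678 K; RT = 0.0821 × 678 = 55.6638
Kp = Kc·(RT)^Δn = 14.45 × (55.6638)^0 = 14.45 × 1 = 14.4500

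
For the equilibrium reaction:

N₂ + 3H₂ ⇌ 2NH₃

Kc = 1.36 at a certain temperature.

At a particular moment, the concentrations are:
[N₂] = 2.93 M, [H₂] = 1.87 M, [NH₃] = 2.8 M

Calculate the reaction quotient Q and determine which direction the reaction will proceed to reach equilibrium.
Q = 0.409, Q < K, reaction proceeds forward (toward products)

Q = ([NH₃]^2) / ([N₂] × [H₂]^3)
  = ((2.8)^2) / ((2.93)·(1.87)^3) = 7.84/19.16 = 0.4092
Since Q = 0.4092 < Kc = 1.36, the reaction proceeds forward (toward products) to reach equilibrium.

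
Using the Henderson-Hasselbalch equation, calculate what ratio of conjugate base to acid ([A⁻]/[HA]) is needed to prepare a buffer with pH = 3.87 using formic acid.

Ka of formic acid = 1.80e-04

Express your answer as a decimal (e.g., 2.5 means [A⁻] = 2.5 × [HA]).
[A⁻]/[HA] = 1.334

pKa = −log(1.80e-04) = 3.7447. pH = pKa + log([A⁻]/[HA]). 3.87 = 3.7447 + log(ratio). log(ratio) = 3.87 − 3.7447 = 0.1253. ratio = 10^(0.1253) = 1.334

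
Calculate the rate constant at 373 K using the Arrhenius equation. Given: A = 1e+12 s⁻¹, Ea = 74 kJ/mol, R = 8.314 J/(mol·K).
4.33e+01 s⁻¹

k = A·exp(-Ea/(R·T)) = 1e+12·exp(-74000/(8.314·373)) = 1e+12·exp(-23.8623) = 1e+12·4.3323e-11 = 4.33e+01 s⁻¹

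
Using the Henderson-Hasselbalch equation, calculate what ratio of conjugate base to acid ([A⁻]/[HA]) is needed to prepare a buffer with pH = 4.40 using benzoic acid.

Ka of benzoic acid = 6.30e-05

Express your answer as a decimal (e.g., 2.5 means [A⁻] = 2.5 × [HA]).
[A⁻]/[HA] = 1.582

pKa = −log(6.30e-05) = 4.2007. pH = pKa + log([A⁻]/[HA]). 4.40 = 4.2007 + log(ratio). log(ratio) = 4.40 − 4.2007 = 0.1993. ratio = 10^(0.1993) = 1.582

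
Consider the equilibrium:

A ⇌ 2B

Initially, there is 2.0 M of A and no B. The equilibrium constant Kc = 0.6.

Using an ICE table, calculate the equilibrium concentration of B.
[B] = 0.956 M

ICE: [A] = 2.0 − x, [B] = 2x.
Kc = (2x)²/(2.0 − x) = 0.6 ⇒ 4x² + 0.6x − 1.2 = 0.
x = (−0.6 + √(0.6² + 4·4·1.2))/(2·4) = (−0.6 + √19.56)/8 = 0.47783.
[B] = 2x = 0.956 M.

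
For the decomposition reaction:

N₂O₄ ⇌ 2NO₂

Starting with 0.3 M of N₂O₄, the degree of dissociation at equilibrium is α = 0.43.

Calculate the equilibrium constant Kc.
K_c = 0.3893

x = α·[A]₀ = 0.43 × 0.3 = 0.129 M dissociated.
At eq: [N₂O₄] = 0.3 − 0.129 = 0.171 M; [NO₂] = 2x = 0.258 M.
Kc = [NO₂]²/[N₂O₄] = (0.258)²/0.171 = 0.3893.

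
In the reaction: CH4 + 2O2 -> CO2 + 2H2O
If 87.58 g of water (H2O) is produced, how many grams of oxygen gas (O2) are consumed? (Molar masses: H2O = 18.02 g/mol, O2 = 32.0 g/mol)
Moles of H2O = 87.58 g ÷ 18.02 g/mol = 4.86016 mol
Mole ratio: 2 mol O2 / 2 mol H2O
Moles of O2 = 4.86016 × (2/2) = 4.86016 mol
Mass of O2 = 4.86016 mol × 32.0 g/mol = 155.5 g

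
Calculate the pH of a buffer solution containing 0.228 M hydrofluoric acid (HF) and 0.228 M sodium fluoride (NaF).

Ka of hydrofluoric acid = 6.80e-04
pH = 3.17

pKa = -log(6.80e-04) = 3.17. pH = pKa + log([A⁻]/[HA]) = 3.17 + log(0.228/0.228)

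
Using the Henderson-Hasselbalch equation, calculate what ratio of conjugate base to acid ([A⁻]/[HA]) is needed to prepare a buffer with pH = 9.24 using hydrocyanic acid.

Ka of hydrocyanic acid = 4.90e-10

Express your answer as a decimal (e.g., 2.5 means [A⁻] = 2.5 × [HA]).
[A⁻]/[HA] = 0.852

pKa = −log(4.90e-10) = 9.3098. pH = pKa + log([A⁻]/[HA]). 9.24 = 9.3098 + log(ratio). log(ratio) = 9.24 − 9.3098 = -0.0698. ratio = 10^(-0.0698) = 0.852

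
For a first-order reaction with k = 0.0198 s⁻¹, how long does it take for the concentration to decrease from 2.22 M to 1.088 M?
36.02 s

From ln[A] = ln[A]₀ - k·t: t = ln([A]₀/[A])/k = ln(2.22/1.088)/0.0198 = ln(2.0404)/0.0198 = 0.7132/0.0198 = 36.02 s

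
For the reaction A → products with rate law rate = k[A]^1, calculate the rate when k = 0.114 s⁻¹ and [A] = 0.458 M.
0.05221 M/s

rate = k·[A]^1 = 0.114·(0.458)^1 = 0.114·0.458 = 0.05221 M/s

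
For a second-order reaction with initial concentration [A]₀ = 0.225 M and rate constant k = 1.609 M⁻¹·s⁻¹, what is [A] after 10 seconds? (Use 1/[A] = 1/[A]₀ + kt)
0.0487 M

1/[A] = 1/[A]₀ + k·t = 1/0.225 + (1.609)·(10) = 4.4444 + 16.0900 = 20.5344
[A] = 1/20.5344 = 0.0487 M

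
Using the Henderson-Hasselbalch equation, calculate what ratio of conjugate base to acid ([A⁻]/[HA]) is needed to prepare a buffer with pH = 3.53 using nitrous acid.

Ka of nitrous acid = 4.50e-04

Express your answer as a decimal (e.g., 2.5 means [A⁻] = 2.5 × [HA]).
[A⁻]/[HA] = 1.525

pKa = −log(4.50e-04) = 3.3468. pH = pKa + log([A⁻]/[HA]). 3.53 = 3.3468 + log(ratio). log(ratio) = 3.53 − 3.3468 = 0.1832. ratio = 10^(0.1832) = 1.525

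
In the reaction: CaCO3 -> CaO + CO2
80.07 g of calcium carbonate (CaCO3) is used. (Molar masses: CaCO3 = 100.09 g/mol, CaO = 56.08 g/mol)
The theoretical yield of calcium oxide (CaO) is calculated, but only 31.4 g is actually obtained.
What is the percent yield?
Moles of CaCO3 = 80.07 g ÷ 100.09 g/mol = 0.79998 mol
Mole ratio: 1 mol CaO / 1 mol CaCO3
Moles of CaO = 0.79998 × (1/1) = 0.79998 mol
Theoretical yield = 0.79998 mol × 56.08 g/mol = 44.863 g
Actual yield = 31.4 g
Percent yield = (31.4 / 44.863) × 100% = 70.0%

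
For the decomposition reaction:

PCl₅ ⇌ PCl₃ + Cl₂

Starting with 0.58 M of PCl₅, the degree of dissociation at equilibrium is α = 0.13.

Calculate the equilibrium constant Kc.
K_c = 0.0113

x = α·[A]₀ = 0.13 × 0.58 = 0.0754 M dissociated.
At eq: [PCl₅] = 0.58 − 0.0754 = 0.5046 M; [PCl₃] = [Cl₂] = x = 0.0754 M.
Kc = [PCl₃][Cl₂]/[PCl₅] = (0.0754)²/0.5046 = 0.01127.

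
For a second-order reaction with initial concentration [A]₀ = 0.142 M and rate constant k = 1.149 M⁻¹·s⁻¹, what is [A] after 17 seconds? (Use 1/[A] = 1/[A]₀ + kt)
0.0376 M

1/[A] = 1/[A]₀ + k·t = 1/0.142 + (1.149)·(17) = 7.0423 + 19.5330 = 26.5753
[A] = 1/26.5753 = 0.0376 M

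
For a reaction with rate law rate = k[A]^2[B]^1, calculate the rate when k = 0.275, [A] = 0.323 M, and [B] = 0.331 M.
0.009497 M/s

rate = k·[A]^2·[B]^1 = 0.275·(0.323)^2·(0.331)^1 = 0.275·0.104329·0.331 = 0.009497 M/s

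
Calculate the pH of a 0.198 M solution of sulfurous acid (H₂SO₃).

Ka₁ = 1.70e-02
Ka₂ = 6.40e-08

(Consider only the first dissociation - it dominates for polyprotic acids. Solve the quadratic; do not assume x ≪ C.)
pH = 1.30

x² + Ka₁·x − Ka₁·C = 0 with Ka₁ = 1.70e-02, C = 0.198.
x = (−Ka₁ + √(Ka₁² + 4·Ka₁·C))/2 = 5.0137e-02 M, so pH = 1.30.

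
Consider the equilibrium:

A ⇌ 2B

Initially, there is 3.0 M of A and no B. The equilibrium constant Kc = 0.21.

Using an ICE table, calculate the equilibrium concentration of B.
[B] = 0.743 M

ICE: [A] = 3.0 − x, [B] = 2x.
Kc = (2x)²/(3.0 − x) = 0.21 ⇒ 4x² + 0.21x − 0.63 = 0.
x = (−0.21 + √(0.21² + 4·4·0.63))/(2·4) = (−0.21 + √10.124)/8 = 0.37148.
[B] = 2x = 0.743 M.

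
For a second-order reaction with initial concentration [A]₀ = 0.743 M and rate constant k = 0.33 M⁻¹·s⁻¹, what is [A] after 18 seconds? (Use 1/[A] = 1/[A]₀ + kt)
0.1373 M

1/[A] = 1/[A]₀ + k·t = 1/0.743 + (0.33)·(18) = 1.3459 + 5.9400 = 7.2859
[A] = 1/7.2859 = 0.1373 M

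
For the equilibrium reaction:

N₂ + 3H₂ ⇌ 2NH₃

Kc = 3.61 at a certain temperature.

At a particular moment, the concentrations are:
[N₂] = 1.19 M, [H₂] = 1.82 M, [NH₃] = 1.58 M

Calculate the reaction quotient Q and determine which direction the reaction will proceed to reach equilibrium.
Q = 0.348, Q < K, reaction proceeds forward (toward products)

Q = ([NH₃]^2) / ([N₂] × [H₂]^3)
  = ((1.58)^2) / ((1.19)·(1.82)^3) = 2.4964/7.174 = 0.348
Since Q = 0.348 < Kc = 3.61, the reaction proceeds forward (toward products) to reach equilibrium.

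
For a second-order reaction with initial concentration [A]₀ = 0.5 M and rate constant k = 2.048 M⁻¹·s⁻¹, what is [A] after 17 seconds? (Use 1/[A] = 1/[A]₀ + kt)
0.0272 M

1/[A] = 1/[A]₀ + k·t = 1/0.5 + (2.048)·(17) = 2.0000 + 34.8160 = 36.8160
[A] = 1/36.8160 = 0.0272 M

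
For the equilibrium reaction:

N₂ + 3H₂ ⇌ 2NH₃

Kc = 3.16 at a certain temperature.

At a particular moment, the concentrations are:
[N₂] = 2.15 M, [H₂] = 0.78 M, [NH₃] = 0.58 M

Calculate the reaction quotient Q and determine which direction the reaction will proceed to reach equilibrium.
Q = 0.330, Q < K, reaction proceeds forward (toward products)

Q = ([NH₃]^2) / ([N₂] × [H₂]^3)
  = ((0.58)^2) / ((2.15)·(0.78)^3) = 0.3364/1.0203 = 0.3297
Since Q = 0.3297 < Kc = 3.16, the reaction proceeds forward (toward products) to reach equilibrium.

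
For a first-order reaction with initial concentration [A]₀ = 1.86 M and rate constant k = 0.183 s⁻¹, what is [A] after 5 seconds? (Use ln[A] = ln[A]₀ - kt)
0.7450 M

ln[A] = ln[A]₀ - k·t = ln(1.86) - (0.183)·(5) = 0.6206 - 0.9150 = -0.2944
[A] = e^(-0.2944) = 0.7450 M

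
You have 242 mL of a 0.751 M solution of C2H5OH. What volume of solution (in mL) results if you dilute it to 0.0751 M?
Using M₁V₁ = M₂V₂:
0.751 × 242 = 0.0751 × V₂
V₂ = (0.751 × 242) / 0.0751 = 2420 mL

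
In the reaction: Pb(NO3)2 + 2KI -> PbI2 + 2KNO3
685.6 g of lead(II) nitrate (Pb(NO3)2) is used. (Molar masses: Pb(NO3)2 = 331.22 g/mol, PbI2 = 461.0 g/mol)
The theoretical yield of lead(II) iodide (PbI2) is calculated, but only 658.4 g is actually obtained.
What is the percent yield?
Moles of Pb(NO3)2 = 685.6 g ÷ 331.22 g/mol = 2.06992 mol
Mole ratio: 1 mol PbI2 / 1 mol Pb(NO3)2
Moles of PbI2 = 2.06992 × (1/1) = 2.06992 mol
Theoretical yield = 2.06992 mol × 461.0 g/mol = 954.23 g
Actual yield = 658.4 g
Percent yield = (658.4 / 954.23) × 100% = 69.0%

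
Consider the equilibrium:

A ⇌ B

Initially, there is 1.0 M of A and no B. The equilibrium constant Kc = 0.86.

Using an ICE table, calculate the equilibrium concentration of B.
[B] = 0.462 M

ICE: [A] = 1.0 − x, [B] = x.
Kc = x/(1.0 − x) = 0.86 ⇒ x = 0.86·1.0/(1 + 0.86) = 0.86/1.86 = 0.4624.
[B] = x = 0.462 M.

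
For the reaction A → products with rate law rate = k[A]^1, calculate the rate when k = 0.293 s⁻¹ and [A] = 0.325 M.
0.09523 M/s

rate = k·[A]^1 = 0.293·(0.325)^1 = 0.293·0.325 = 0.09523 M/s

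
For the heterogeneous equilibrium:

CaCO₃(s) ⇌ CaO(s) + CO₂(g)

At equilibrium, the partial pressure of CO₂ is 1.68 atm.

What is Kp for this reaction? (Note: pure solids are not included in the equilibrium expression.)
K_p = 1.68

Solids (CaCO₃, CaO) have activity 1 and are excluded.
Kp = P(CO₂) = 1.68.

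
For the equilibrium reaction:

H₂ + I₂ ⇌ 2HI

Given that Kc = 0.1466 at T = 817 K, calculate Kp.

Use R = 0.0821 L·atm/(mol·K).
K_p = 0.1466

Δn = (moles gaseous products) − (moles gaseous reactants) = 0
T = 817 K; RT = 0.0821 × 817 = 67.0757
Kp = Kc·(RT)^Δn = 0.1466 × (67.0757)^0 = 0.1466 × 1 = 0.1466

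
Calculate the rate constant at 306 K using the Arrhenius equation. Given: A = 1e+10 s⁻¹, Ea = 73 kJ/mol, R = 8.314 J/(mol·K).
3.45e-03 s⁻¹

k = A·exp(-Ea/(R·T)) = 1e+10·exp(-73000/(8.314·306)) = 1e+10·exp(-28.6940) = 1e+10·3.4542e-13 = 3.45e-03 s⁻¹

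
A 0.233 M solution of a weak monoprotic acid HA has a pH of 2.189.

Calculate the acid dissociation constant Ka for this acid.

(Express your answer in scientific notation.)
K_a = 1.85e-04

[H⁺] = 10^(−pH) = 10^(−2.189) = 6.471e-03 M. For HA ⇌ H⁺ + A⁻, Ka = x²/(C − x) = (6.471e-03)²/(0.233 − 6.471e-03) = 1.85e-04.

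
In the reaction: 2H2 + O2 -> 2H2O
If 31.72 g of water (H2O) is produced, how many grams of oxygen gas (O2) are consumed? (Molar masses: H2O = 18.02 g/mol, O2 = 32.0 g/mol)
Moles of H2O = 31.72 g ÷ 18.02 g/mol = 1.76027 mol
Mole ratio: 1 mol O2 / 2 mol H2O
Moles of O2 = 1.76027 × (1/2) = 0.880133 mol
Mass of O2 = 0.880133 mol × 32.0 g/mol = 28.16 g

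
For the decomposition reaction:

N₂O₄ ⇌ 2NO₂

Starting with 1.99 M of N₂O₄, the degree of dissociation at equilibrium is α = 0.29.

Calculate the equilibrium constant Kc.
K_c = 0.9429

x = α·[A]₀ = 0.29 × 1.99 = 0.5771 M dissociated.
At eq: [N₂O₄] = 1.99 − 0.5771 = 1.413 M; [NO₂] = 2x = 1.154 M.
Kc = [NO₂]²/[N₂O₄] = (1.154)²/1.413 = 0.9429.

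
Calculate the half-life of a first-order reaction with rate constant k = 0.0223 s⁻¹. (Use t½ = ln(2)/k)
31.08 s

t½ = ln(2)/k = 0.6931/0.0223 = 31.08 s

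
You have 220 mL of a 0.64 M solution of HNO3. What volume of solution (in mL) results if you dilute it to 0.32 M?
Using M₁V₁ = M₂V₂:
0.64 × 220 = 0.32 × V₂
V₂ = (0.64 × 220) / 0.32 = 440 mL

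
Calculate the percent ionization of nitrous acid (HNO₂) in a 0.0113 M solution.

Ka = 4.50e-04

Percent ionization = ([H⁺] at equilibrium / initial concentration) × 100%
Percent ionization = 18.1%

Let x = [H⁺]. Ka = x²/(C - x) ⇒ x² + (4.50e-04)x - (4.50e-04)(0.0113) = 0. x = 2.0412e-03. Percent = (2.0412e-03/0.0113) × 100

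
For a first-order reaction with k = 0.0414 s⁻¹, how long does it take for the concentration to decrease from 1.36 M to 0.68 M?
16.74 s

From ln[A] = ln[A]₀ - k·t: t = ln([A]₀/[A])/k = ln(1.36/0.68)/0.0414 = ln(2.0000)/0.0414 = 0.6931/0.0414 = 16.74 s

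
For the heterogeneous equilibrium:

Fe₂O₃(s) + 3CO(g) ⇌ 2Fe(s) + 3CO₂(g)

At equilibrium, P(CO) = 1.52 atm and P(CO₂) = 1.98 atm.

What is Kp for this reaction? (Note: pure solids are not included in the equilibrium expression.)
K_p = 2.210

Solids (Fe₂O₃, Fe) are excluded.
Kp = P(CO₂)³/P(CO)³ = (1.98)³/(1.52)³ = 7.762/3.512 = 2.210.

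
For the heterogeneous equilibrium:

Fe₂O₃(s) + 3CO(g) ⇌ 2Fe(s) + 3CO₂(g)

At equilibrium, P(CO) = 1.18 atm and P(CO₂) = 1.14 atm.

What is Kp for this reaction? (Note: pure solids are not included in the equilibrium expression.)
K_p = 0.902

Solids (Fe₂O₃, Fe) are excluded.
Kp = P(CO₂)³/P(CO)³ = (1.14)³/(1.18)³ = 1.482/1.643 = 0.902.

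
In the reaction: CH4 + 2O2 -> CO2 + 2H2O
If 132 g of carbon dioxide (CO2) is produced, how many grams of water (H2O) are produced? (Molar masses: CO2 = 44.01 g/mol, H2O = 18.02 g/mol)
Moles of CO2 = 132 g ÷ 44.01 g/mol = 2.99932 mol
Mole ratio: 2 mol H2O / 1 mol CO2
Moles of H2O = 2.99932 × (2/1) = 5.99864 mol
Mass of H2O = 5.99864 mol × 18.02 g/mol = 108.1 g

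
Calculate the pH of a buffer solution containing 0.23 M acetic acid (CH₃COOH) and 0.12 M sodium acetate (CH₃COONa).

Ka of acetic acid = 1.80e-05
pH = 4.46

pKa = -log(1.80e-05) = 4.74. pH = pKa + log([A⁻]/[HA]) = 4.74 + log(0.12/0.23)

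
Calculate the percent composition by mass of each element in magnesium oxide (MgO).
Mg: 60.31%, O: 39.69%

Molar mass of MgO = 40.31 g/mol
% Mg = (1 × 24.31) / 40.31 × 100% = 24.31 / 40.31 × 100% = 60.31%
% O = (1 × 16.0) / 40.31 × 100% = 16 / 40.31 × 100% = 39.69%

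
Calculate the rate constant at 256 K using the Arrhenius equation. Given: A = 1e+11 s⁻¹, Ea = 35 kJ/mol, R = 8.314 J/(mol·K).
7.22e+03 s⁻¹

k = A·exp(-Ea/(R·T)) = 1e+11·exp(-35000/(8.314·256)) = 1e+11·exp(-16.4444) = 1e+11·7.2158e-08 = 7.22e+03 s⁻¹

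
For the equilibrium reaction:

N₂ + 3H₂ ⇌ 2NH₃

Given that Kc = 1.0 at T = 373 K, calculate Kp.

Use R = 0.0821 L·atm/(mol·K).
K_p = 0.0011

Δn = (moles gaseous products) − (moles gaseous reactants) = -2
T = 373 K; RT = 0.0821 × 373 = 30.6233
Kp = Kc·(RT)^Δn = 1.0 × (30.6233)^-2 = 1.0 × 0.00106634 = 0.0011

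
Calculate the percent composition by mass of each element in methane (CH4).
C: 74.88%, H: 25.14%

Molar mass of CH4 = 16.04 g/mol
% C = (1 × 12.01) / 16.04 × 100% = 12.01 / 16.04 × 100% = 74.88%
% H = (4 × 1.008) / 16.04 × 100% = 4.032 / 16.04 × 100% = 25.14%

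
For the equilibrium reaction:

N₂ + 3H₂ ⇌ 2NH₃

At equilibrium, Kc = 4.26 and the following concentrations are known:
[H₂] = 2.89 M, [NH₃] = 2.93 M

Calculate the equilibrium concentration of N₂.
[N₂] = 0.0835 M

Kc = ([NH₃]^2) / ([N₂] × [H₂]^3) = 4.26
[N₂]^1 = (product terms)/(Kc · other reactant terms) = 8.5849 / (4.26 · 24.138) = 0.08349
[N₂] = 0.0835 M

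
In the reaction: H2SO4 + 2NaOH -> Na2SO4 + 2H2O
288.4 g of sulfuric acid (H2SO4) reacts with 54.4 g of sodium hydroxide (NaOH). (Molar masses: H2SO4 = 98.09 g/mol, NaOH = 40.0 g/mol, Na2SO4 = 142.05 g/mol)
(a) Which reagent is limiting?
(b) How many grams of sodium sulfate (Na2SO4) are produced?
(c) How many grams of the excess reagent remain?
(a) NaOH, (b) 96.59 g, (c) 221.7 g

Moles of H2SO4 = 288.4 g ÷ 98.09 g/mol = 2.94016 mol
Moles of NaOH = 54.4 g ÷ 40.0 g/mol = 1.36 mol
Moles ÷ coefficient: H2SO4: 2.94016/1 = 2.94, NaOH: 1.36/2 = 0.68
(a) NaOH has the smaller value, so NaOH is the limiting reagent.
(b) Moles of Na2SO4 = 1.36 mol NaOH × (1/2) = 0.68 mol; mass = 0.68 mol × 142.05 g/mol = 96.59 g
(c) H2SO4 consumed = 1.36 × (1/2) = 0.68 mol; remaining = 2.94016 − 0.68 = 2.26016 mol; mass = 2.26016 mol × 98.09 g/mol = 221.7 g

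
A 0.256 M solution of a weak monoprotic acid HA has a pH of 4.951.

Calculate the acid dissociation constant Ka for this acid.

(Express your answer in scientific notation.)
K_a = 4.90e-10

[H⁺] = 10^(−pH) = 10^(−4.951) = 1.119e-05 M. For HA ⇌ H⁺ + A⁻, Ka = x²/(C − x) = (1.119e-05)²/(0.256 − 1.119e-05) = 4.90e-10.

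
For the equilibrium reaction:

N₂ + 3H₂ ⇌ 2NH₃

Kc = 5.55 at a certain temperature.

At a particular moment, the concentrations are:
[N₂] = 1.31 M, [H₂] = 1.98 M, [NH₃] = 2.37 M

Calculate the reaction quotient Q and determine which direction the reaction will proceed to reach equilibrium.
Q = 0.552, Q < K, reaction proceeds forward (toward products)

Q = ([NH₃]^2) / ([N₂] × [H₂]^3)
  = ((2.37)^2) / ((1.31)·(1.98)^3) = 5.6169/10.169 = 0.5524
Since Q = 0.5524 < Kc = 5.55, the reaction proceeds forward (toward products) to reach equilibrium.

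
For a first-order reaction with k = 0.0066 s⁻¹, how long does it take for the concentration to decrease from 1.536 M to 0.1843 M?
321.27 s

From ln[A] = ln[A]₀ - k·t: t = ln([A]₀/[A])/k = ln(1.536/0.1843)/0.0066 = ln(8.3342)/0.0066 = 2.1204/0.0066 = 321.27 s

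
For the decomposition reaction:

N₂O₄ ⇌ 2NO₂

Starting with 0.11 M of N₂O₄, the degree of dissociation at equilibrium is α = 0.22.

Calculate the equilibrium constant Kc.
K_c = 0.0273

x = α·[A]₀ = 0.22 × 0.11 = 0.0242 M dissociated.
At eq: [N₂O₄] = 0.11 − 0.0242 = 0.0858 M; [NO₂] = 2x = 0.0484 M.
Kc = [NO₂]²/[N₂O₄] = (0.0484)²/0.0858 = 0.0273.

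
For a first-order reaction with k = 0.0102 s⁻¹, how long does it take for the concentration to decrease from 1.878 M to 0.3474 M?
165.44 s

From ln[A] = ln[A]₀ - k·t: t = ln([A]₀/[A])/k = ln(1.878/0.3474)/0.0102 = ln(5.4059)/0.0102 = 1.6875/0.0102 = 165.44 s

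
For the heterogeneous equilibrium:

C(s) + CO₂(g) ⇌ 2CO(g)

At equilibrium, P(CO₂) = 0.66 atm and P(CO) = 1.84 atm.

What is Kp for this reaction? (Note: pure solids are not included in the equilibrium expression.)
K_p = 5.130

Solid C is excluded.
Kp = P(CO)²/P(CO₂) = (1.84)²/0.66 = 3.386/0.66 = 5.130.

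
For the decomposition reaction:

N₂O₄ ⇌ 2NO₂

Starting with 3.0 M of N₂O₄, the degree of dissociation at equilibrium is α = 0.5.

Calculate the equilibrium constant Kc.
K_c = 6.0000

x = α·[A]₀ = 0.5 × 3.0 = 1.5 M dissociated.
At eq: [N₂O₄] = 3.0 − 1.5 = 1.5 M; [NO₂] = 2x = 3 M.
Kc = [NO₂]²/[N₂O₄] = (3)²/1.5 = 6.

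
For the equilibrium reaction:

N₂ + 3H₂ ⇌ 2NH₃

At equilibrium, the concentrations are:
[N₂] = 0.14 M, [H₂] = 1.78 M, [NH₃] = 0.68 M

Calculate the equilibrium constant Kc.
K_c = 0.5856

Kc = ([NH₃]^2) / ([N₂] × [H₂]^3)
   = ((0.68)^2) / ((0.14)·(1.78)^3)
   = 0.4624 / 0.78957 = 0.5856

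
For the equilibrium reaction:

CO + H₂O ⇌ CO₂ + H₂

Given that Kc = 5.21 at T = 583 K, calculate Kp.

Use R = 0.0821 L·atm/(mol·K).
K_p = 5.2100

Δn = (moles gaseous products) − (moles gaseous reactants) = 0
T = 583 K; RT = 0.0821 × 583 = 47.8643
Kp = Kc·(RT)^Δn = 5.21 × (47.8643)^0 = 5.21 × 1 = 5.2100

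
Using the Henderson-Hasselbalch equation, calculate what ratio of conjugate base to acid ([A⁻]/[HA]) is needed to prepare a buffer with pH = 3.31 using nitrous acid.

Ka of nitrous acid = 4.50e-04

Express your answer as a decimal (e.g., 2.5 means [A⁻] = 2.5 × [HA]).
[A⁻]/[HA] = 0.919

pKa = −log(4.50e-04) = 3.3468. pH = pKa + log([A⁻]/[HA]). 3.31 = 3.3468 + log(ratio). log(ratio) = 3.31 − 3.3468 = -0.0368. ratio = 10^(-0.0368) = 0.919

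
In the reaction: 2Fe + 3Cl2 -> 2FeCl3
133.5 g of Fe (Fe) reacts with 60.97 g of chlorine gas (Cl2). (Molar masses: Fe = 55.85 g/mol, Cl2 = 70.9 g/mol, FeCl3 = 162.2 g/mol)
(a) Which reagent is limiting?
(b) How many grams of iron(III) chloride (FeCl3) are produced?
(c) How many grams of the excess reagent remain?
(a) Cl2, (b) 92.99 g, (c) 101.5 g

Moles of Fe = 133.5 g ÷ 55.85 g/mol = 2.39033 mol
Moles of Cl2 = 60.97 g ÷ 70.9 g/mol = 0.859944 mol
Moles ÷ coefficient: Fe: 2.39033/2 = 1.195, Cl2: 0.859944/3 = 0.2866
(a) Cl2 has the smaller value, so Cl2 is the limiting reagent.
(b) Moles of FeCl3 = 0.859944 mol Cl2 × (2/3) = 0.573296 mol; mass = 0.573296 mol × 162.2 g/mol = 92.99 g
(c) Fe consumed = 0.859944 × (2/3) = 0.573296 mol; remaining = 2.39033 − 0.573296 = 1.81704 mol; mass = 1.81704 mol × 55.85 g/mol = 101.5 g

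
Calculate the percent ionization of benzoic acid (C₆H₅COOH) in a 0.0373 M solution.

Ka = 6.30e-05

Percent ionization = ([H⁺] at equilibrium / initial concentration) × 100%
Percent ionization = 4.03%

Let x = [H⁺]. Ka = x²/(C - x) ⇒ x² + (6.30e-05)x - (6.30e-05)(0.0373) = 0. x = 1.5018e-03. Percent = (1.5018e-03/0.0373) × 100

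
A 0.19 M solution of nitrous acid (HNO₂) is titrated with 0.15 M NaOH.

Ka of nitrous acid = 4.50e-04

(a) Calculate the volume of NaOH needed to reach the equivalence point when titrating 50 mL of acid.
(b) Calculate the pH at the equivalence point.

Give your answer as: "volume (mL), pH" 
V = 63.3 mL, pH = 8.14

(a) At equivalence: moles acid = moles base.
moles acid = 0.19 × 0.05 = 0.0095 mol; V_NaOH = 0.0095/0.15 = 0.06333 L = 63.3 mL.
(b) At equivalence, all acid → conjugate base A⁻ at [A⁻] = 0.0095/0.1133 = 0.08382 M.
Kb = Kw/Ka = 1.0e-14/4.50e-04 = 2.222e-11; [OH⁻] = √(Kb·[A⁻]) = 1.365e-06; pOH = 5.86; pH = 14 − pOH = 8.14.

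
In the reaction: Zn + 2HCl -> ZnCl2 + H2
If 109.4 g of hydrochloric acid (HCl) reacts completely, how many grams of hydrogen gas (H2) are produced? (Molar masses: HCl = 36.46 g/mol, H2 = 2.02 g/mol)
Moles of HCl = 109.4 g ÷ 36.46 g/mol = 3.00055 mol
Mole ratio: 1 mol H2 / 2 mol HCl
Moles of H2 = 3.00055 × (1/2) = 1.50027 mol
Mass of H2 = 1.50027 mol × 2.02 g/mol = 3.031 g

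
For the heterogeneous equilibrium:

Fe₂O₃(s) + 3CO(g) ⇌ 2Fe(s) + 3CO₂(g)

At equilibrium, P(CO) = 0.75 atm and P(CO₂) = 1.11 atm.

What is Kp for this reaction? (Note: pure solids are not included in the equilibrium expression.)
K_p = 3.242

Solids (Fe₂O₃, Fe) are excluded.
Kp = P(CO₂)³/P(CO)³ = (1.11)³/(0.75)³ = 1.368/0.4219 = 3.242.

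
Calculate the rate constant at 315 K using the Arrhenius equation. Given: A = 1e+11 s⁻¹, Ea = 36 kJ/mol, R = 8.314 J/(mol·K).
1.07e+05 s⁻¹

k = A·exp(-Ea/(R·T)) = 1e+11·exp(-36000/(8.314·315)) = 1e+11·exp(-13.7462) = 1e+11·1.0718e-06 = 1.07e+05 s⁻¹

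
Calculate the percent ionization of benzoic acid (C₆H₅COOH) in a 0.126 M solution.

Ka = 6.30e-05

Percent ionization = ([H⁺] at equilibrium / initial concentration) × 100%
Percent ionization = 2.21%

Let x = [H⁺]. Ka = x²/(C - x) ⇒ x² + (6.30e-05)x - (6.30e-05)(0.126) = 0. x = 2.7861e-03. Percent = (2.7861e-03/0.126) × 100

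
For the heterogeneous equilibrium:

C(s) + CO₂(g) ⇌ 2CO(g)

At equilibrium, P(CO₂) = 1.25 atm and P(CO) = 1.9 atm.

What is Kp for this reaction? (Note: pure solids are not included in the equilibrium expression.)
K_p = 2.888

Solid C is excluded.
Kp = P(CO)²/P(CO₂) = (1.9)²/1.25 = 3.61/1.25 = 2.888.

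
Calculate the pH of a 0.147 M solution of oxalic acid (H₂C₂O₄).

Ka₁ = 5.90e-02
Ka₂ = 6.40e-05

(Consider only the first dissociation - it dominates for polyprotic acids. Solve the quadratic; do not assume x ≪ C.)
pH = 1.17

x² + Ka₁·x − Ka₁·C = 0 with Ka₁ = 5.90e-02, C = 0.147.
x = (−Ka₁ + √(Ka₁² + 4·Ka₁·C))/2 = 6.8190e-02 M, so pH = 1.17.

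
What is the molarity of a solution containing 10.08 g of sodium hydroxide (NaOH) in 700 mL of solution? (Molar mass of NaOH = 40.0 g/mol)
Moles of NaOH = 10.08 g ÷ 40.0 g/mol = 0.252 mol
Volume = 700 mL = 0.7 L
Molarity = 0.252 mol ÷ 0.7 L = 0.36 M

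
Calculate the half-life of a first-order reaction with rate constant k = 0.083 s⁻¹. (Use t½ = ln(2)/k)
8.35 s

t½ = ln(2)/k = 0.6931/0.083 = 8.35 s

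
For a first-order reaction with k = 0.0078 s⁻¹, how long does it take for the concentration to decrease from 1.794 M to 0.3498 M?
209.60 s

From ln[A] = ln[A]₀ - k·t: t = ln([A]₀/[A])/k = ln(1.794/0.3498)/0.0078 = ln(5.1286)/0.0078 = 1.6348/0.0078 = 209.60 s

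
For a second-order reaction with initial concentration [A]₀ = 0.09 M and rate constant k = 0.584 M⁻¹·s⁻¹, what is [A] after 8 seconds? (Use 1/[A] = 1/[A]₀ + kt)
0.0634 M

1/[A] = 1/[A]₀ + k·t = 1/0.09 + (0.584)·(8) = 11.1111 + 4.6720 = 15.7831
[A] = 1/15.7831 = 0.0634 M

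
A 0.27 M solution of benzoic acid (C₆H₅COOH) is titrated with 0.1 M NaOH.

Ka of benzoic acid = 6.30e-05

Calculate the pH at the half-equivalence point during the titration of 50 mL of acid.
pH = pKa = 4.20

At the half-equivalence point, [HA] = [A⁻], so by Henderson–Hasselbalch pH = pKa + log(1) = pKa.
pKa = −log(6.30e-05) = 4.20.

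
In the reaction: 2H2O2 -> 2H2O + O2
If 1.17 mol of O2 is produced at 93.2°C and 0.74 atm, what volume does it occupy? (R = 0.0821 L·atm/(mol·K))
T = 93.2°C + 273.15 = 366.35 K
V = nRT/P = (1.17 × 0.0821 × 366.35) / 0.74
V = 47.55 L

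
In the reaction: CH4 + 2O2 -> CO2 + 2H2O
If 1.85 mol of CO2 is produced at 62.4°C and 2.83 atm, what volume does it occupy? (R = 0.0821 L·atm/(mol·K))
T = 62.4°C + 273.15 = 335.55 K
V = nRT/P = (1.85 × 0.0821 × 335.55) / 2.83
V = 18.01 L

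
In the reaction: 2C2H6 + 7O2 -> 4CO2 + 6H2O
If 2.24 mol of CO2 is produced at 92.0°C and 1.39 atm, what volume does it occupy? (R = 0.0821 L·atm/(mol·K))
T = 92.0°C + 273.15 = 365.15 K
V = nRT/P = (2.24 × 0.0821 × 365.15) / 1.39
V = 48.31 L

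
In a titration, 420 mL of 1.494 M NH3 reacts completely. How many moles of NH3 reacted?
Moles = Molarity × Volume (L)
Moles = 1.494 M × 0.42 L = 0.6275 mol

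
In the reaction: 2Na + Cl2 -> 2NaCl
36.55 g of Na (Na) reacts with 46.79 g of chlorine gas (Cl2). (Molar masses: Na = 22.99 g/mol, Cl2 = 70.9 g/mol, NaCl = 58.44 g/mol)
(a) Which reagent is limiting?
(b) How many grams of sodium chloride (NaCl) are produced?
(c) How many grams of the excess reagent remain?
(a) Cl2, (b) 77.13 g, (c) 6.206 g

Moles of Na = 36.55 g ÷ 22.99 g/mol = 1.58982 mol
Moles of Cl2 = 46.79 g ÷ 70.9 g/mol = 0.659944 mol
Moles ÷ coefficient: Na: 1.58982/2 = 0.7949, Cl2: 0.659944/1 = 0.6599
(a) Cl2 has the smaller value, so Cl2 is the limiting reagent.
(b) Moles of NaCl = 0.659944 mol Cl2 × (2/1) = 1.31989 mol; mass = 1.31989 mol × 58.44 g/mol = 77.13 g
(c) Na consumed = 0.659944 × (2/1) = 1.31989 mol; remaining = 1.58982 − 1.31989 = 0.269934 mol; mass = 0.269934 mol × 22.99 g/mol = 6.206 g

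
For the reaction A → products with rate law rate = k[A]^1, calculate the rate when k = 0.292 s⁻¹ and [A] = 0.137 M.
0.04 M/s

rate = k·[A]^1 = 0.292·(0.137)^1 = 0.292·0.137 = 0.04 M/s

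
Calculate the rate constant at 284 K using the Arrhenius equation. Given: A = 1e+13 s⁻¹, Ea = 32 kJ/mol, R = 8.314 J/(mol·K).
1.30e+07 s⁻¹

k = A·exp(-Ea/(R·T)) = 1e+13·exp(-32000/(8.314·284)) = 1e+13·exp(-13.5526) = 1e+13·1.3008e-06 = 1.30e+07 s⁻¹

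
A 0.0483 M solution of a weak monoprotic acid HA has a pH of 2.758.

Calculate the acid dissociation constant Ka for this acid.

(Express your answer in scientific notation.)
K_a = 6.55e-05

[H⁺] = 10^(−pH) = 10^(−2.758) = 1.746e-03 M. For HA ⇌ H⁺ + A⁻, Ka = x²/(C − x) = (1.746e-03)²/(0.0483 − 1.746e-03) = 6.55e-05.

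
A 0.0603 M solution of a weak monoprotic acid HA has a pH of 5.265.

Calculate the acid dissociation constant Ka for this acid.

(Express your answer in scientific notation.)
K_a = 4.89e-10

[H⁺] = 10^(−pH) = 10^(−5.265) = 5.433e-06 M. For HA ⇌ H⁺ + A⁻, Ka = x²/(C − x) = (5.433e-06)²/(0.0603 − 5.433e-06) = 4.89e-10.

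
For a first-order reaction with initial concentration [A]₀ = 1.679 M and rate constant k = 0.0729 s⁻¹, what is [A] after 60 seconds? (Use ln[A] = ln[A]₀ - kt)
0.0212 M

ln[A] = ln[A]₀ - k·t = ln(1.679) - (0.0729)·(60) = 0.5182 - 4.3740 = -3.8558
[A] = e^(-3.8558) = 0.0212 M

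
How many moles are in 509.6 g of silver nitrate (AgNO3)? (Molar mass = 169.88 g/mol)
Moles = 509.6 g ÷ 169.88 g/mol = 3 mol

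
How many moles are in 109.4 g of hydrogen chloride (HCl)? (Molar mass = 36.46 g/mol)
Moles = 109.4 g ÷ 36.46 g/mol = 3.001 mol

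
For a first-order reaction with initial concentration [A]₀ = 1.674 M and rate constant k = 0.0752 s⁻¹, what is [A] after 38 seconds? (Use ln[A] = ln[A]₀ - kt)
0.0961 M

ln[A] = ln[A]₀ - k·t = ln(1.674) - (0.0752)·(38) = 0.5152 - 2.8576 = -2.3424
[A] = e^(-2.3424) = 0.0961 M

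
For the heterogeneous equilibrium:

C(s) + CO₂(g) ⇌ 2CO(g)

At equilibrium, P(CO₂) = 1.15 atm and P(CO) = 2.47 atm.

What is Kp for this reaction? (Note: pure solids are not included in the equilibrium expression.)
K_p = 5.305

Solid C is excluded.
Kp = P(CO)²/P(CO₂) = (2.47)²/1.15 = 6.101/1.15 = 5.305.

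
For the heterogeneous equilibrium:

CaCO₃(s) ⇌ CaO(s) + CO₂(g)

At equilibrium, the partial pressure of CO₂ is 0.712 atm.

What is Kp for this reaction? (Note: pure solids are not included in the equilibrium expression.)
K_p = 0.712

Solids (CaCO₃, CaO) have activity 1 and are excluded.
Kp = P(CO₂) = 0.712.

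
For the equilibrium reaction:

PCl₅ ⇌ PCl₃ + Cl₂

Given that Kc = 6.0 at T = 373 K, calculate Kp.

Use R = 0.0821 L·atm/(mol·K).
K_p = 183.7398

Δn = (moles gaseous products) − (moles gaseous reactants) = 1
T = 373 K; RT = 0.0821 × 373 = 30.6233
Kp = Kc·(RT)^Δn = 6.0 × (30.6233)^1 = 6.0 × 30.6233 = 183.7398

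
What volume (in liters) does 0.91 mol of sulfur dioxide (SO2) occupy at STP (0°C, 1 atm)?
At STP, 1 mol of gas occupies 22.4 L
Volume = 0.91 mol × 22.4 L/mol = 20.38 L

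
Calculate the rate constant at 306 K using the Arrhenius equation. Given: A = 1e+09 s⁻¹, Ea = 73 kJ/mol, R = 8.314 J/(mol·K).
3.45e-04 s⁻¹

k = A·exp(-Ea/(R·T)) = 1e+09·exp(-73000/(8.314·306)) = 1e+09·exp(-28.6940) = 1e+09·3.4542e-13 = 3.45e-04 s⁻¹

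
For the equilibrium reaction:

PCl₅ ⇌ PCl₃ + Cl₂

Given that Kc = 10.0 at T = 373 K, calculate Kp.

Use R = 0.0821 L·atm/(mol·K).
K_p = 306.2330

Δn = (moles gaseous products) − (moles gaseous reactants) = 1
T = 373 K; RT = 0.0821 × 373 = 30.6233
Kp = Kc·(RT)^Δn = 10.0 × (30.6233)^1 = 10.0 × 30.6233 = 306.2330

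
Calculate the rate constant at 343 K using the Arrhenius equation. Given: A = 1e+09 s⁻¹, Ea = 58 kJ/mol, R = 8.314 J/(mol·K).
1.47e+00 s⁻¹

k = A·exp(-Ea/(R·T)) = 1e+09·exp(-58000/(8.314·343)) = 1e+09·exp(-20.3387) = 1e+09·1.4689e-09 = 1.47e+00 s⁻¹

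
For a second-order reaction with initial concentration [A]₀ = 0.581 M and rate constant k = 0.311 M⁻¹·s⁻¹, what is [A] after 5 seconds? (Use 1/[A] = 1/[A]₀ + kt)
0.3052 M

1/[A] = 1/[A]₀ + k·t = 1/0.581 + (0.311)·(5) = 1.7212 + 1.5550 = 3.2762
[A] = 1/3.2762 = 0.3052 M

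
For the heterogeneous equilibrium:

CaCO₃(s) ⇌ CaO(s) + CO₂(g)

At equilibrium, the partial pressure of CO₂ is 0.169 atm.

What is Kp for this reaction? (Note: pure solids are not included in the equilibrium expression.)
K_p = 0.169

Solids (CaCO₃, CaO) have activity 1 and are excluded.
Kp = P(CO₂) = 0.169.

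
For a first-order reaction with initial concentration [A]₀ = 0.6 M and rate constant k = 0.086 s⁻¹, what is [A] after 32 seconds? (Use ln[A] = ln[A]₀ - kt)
0.0383 M

ln[A] = ln[A]₀ - k·t = ln(0.6) - (0.086)·(32) = -0.5108 - 2.7520 = -3.2628
[A] = e^(-3.2628) = 0.0383 M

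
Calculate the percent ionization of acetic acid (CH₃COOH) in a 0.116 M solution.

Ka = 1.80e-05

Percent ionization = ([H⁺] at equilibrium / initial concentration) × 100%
Percent ionization = 1.24%

Let x = [H⁺]. Ka = x²/(C - x) ⇒ x² + (1.80e-05)x - (1.80e-05)(0.116) = 0. x = 1.4360e-03. Percent = (1.4360e-03/0.116) × 100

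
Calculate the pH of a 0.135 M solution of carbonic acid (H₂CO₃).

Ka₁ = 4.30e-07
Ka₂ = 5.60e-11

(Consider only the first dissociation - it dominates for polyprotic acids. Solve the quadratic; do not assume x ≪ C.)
pH = 3.62

x² + Ka₁·x − Ka₁·C = 0 with Ka₁ = 4.30e-07, C = 0.135.
x = (−Ka₁ + √(Ka₁² + 4·Ka₁·C))/2 = 2.4072e-04 M, so pH = 3.62.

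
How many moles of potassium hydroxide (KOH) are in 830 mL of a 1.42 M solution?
Moles = Molarity × Volume (L)
Moles = 1.42 M × 0.83 L = 1.179 mol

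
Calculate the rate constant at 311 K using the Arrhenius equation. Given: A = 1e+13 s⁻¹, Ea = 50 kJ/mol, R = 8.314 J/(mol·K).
4.00e+04 s⁻¹

k = A·exp(-Ea/(R·T)) = 1e+13·exp(-50000/(8.314·311)) = 1e+13·exp(-19.3375) = 1e+13·3.9980e-09 = 4.00e+04 s⁻¹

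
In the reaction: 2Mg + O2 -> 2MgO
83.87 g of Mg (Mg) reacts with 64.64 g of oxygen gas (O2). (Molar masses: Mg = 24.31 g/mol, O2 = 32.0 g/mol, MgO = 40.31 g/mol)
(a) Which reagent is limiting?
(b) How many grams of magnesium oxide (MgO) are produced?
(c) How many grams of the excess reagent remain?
(a) Mg, (b) 139.1 g, (c) 9.44 g

Moles of Mg = 83.87 g ÷ 24.31 g/mol = 3.45002 mol
Moles of O2 = 64.64 g ÷ 32.0 g/mol = 2.02 mol
Moles ÷ coefficient: Mg: 3.45002/2 = 1.725, O2: 2.02/1 = 2.02
(a) Mg has the smaller value, so Mg is the limiting reagent.
(b) Moles of MgO = 3.45002 mol Mg × (2/2) = 3.45002 mol; mass = 3.45002 mol × 40.31 g/mol = 139.1 g
(c) O2 consumed = 3.45002 × (1/2) = 1.72501 mol; remaining = 2.02 − 1.72501 = 0.29499 mol; mass = 0.29499 mol × 32.0 g/mol = 9.44 g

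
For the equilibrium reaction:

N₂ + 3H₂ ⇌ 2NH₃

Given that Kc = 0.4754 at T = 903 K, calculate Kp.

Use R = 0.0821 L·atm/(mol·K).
K_p = 8.65e-05

Δn = (moles gaseous products) − (moles gaseous reactants) = -2
T = 903 K; RT = 0.0821 × 903 = 74.1363
Kp = Kc·(RT)^Δn = 0.4754 × (74.1363)^-2 = 0.4754 × 0.000181944 = 8.65e-05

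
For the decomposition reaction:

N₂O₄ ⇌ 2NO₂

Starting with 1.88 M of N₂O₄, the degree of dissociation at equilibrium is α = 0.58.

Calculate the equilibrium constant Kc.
K_c = 6.0232

x = α·[A]₀ = 0.58 × 1.88 = 1.09 M dissociated.
At eq: [N₂O₄] = 1.88 − 1.09 = 0.7896 M; [NO₂] = 2x = 2.181 M.
Kc = [NO₂]²/[N₂O₄] = (2.181)²/0.7896 = 6.023.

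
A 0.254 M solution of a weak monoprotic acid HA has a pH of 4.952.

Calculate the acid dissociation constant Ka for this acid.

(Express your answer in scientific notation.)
K_a = 4.91e-10

[H⁺] = 10^(−pH) = 10^(−4.952) = 1.117e-05 M. For HA ⇌ H⁺ + A⁻, Ka = x²/(C − x) = (1.117e-05)²/(0.254 − 1.117e-05) = 4.91e-10.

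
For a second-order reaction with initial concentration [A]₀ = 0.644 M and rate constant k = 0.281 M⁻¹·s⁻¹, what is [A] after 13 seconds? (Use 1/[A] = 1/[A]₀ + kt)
0.1921 M

1/[A] = 1/[A]₀ + k·t = 1/0.644 + (0.281)·(13) = 1.5528 + 3.6530 = 5.2058
[A] = 1/5.2058 = 0.1921 M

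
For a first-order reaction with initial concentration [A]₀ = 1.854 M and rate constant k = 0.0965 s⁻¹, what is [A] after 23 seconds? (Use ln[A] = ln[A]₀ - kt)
0.2015 M

ln[A] = ln[A]₀ - k·t = ln(1.854) - (0.0965)·(23) = 0.6173 - 2.2195 = -1.6022
[A] = e^(-1.6022) = 0.2015 M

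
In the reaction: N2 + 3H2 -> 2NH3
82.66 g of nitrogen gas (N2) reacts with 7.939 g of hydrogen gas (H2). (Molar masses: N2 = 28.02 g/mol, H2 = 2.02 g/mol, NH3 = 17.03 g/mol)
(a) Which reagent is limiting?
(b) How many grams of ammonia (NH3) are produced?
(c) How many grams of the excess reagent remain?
(a) H2, (b) 44.62 g, (c) 45.95 g

Moles of N2 = 82.66 g ÷ 28.02 g/mol = 2.95004 mol
Moles of H2 = 7.939 g ÷ 2.02 g/mol = 3.9302 mol
Moles ÷ coefficient: N2: 2.95004/1 = 2.95, H2: 3.9302/3 = 1.31
(a) H2 has the smaller value, so H2 is the limiting reagent.
(b) Moles of NH3 = 3.9302 mol H2 × (2/3) = 2.62013 mol; mass = 2.62013 mol × 17.03 g/mol = 44.62 g
(c) N2 consumed = 3.9302 × (1/3) = 1.31007 mol; remaining = 2.95004 − 1.31007 = 1.63997 mol; mass = 1.63997 mol × 28.02 g/mol = 45.95 g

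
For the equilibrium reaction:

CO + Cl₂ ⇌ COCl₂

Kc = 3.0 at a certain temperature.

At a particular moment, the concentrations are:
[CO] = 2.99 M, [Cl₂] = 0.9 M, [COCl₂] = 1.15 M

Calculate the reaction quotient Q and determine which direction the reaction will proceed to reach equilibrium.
Q = 0.427, Q < K, reaction proceeds forward (toward products)

Q = ([COCl₂]) / ([CO] × [Cl₂])
  = ((1.15)) / ((2.99)·(0.9)) = 1.15/2.691 = 0.4274
Since Q = 0.4274 < Kc = 3.0, the reaction proceeds forward (toward products) to reach equilibrium.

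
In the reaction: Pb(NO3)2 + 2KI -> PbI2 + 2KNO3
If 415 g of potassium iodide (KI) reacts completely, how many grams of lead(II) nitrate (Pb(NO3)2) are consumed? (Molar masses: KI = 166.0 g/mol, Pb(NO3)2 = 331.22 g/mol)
Moles of KI = 415 g ÷ 166.0 g/mol = 2.5 mol
Mole ratio: 1 mol Pb(NO3)2 / 2 mol KI
Moles of Pb(NO3)2 = 2.5 × (1/2) = 1.25 mol
Mass of Pb(NO3)2 = 1.25 mol × 331.22 g/mol = 414 g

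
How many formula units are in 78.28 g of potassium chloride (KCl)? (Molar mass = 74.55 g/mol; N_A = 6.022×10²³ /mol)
Moles = 78.28 g ÷ 74.55 g/mol = 1.05003 mol
Formula units = 1.05003 mol × 6.022×10²³ /mol = 6.323e+23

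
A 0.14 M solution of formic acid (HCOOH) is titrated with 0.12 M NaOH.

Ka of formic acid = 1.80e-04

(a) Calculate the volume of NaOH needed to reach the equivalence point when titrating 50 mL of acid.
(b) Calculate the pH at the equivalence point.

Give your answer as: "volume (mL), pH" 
V = 58.3 mL, pH = 8.28

(a) At equivalence: moles acid = moles base.
moles acid = 0.14 × 0.05 = 0.007 mol; V_NaOH = 0.007/0.12 = 0.05833 L = 58.3 mL.
(b) At equivalence, all acid → conjugate base A⁻ at [A⁻] = 0.007/0.1083 = 0.06462 M.
Kb = Kw/Ka = 1.0e-14/1.80e-04 = 5.556e-11; [OH⁻] = √(Kb·[A⁻]) = 1.895e-06; pOH = 5.72; pH = 14 − pOH = 8.28.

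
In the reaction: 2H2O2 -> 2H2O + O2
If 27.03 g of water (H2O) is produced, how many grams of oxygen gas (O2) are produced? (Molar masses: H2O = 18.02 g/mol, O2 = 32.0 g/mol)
Moles of H2O = 27.03 g ÷ 18.02 g/mol = 1.5 mol
Mole ratio: 1 mol O2 / 2 mol H2O
Moles of O2 = 1.5 × (1/2) = 0.75 mol
Mass of O2 = 0.75 mol × 32.0 g/mol = 24 g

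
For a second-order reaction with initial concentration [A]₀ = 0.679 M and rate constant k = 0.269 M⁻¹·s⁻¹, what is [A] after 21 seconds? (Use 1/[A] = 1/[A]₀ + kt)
0.1404 M

1/[A] = 1/[A]₀ + k·t = 1/0.679 + (0.269)·(21) = 1.4728 + 5.6490 = 7.1218
[A] = 1/7.1218 = 0.1404 M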